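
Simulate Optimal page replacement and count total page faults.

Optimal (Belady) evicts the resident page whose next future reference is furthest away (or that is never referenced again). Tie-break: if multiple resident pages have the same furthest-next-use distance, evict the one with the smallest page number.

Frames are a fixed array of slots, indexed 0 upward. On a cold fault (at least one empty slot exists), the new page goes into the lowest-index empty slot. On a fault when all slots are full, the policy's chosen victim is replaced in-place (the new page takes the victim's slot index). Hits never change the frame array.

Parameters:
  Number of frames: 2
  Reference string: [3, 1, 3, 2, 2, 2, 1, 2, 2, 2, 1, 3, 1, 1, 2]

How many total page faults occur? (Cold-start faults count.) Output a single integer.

Answer: 5

Derivation:
Step 0: ref 3 → FAULT, frames=[3,-]
Step 1: ref 1 → FAULT, frames=[3,1]
Step 2: ref 3 → HIT, frames=[3,1]
Step 3: ref 2 → FAULT (evict 3), frames=[2,1]
Step 4: ref 2 → HIT, frames=[2,1]
Step 5: ref 2 → HIT, frames=[2,1]
Step 6: ref 1 → HIT, frames=[2,1]
Step 7: ref 2 → HIT, frames=[2,1]
Step 8: ref 2 → HIT, frames=[2,1]
Step 9: ref 2 → HIT, frames=[2,1]
Step 10: ref 1 → HIT, frames=[2,1]
Step 11: ref 3 → FAULT (evict 2), frames=[3,1]
Step 12: ref 1 → HIT, frames=[3,1]
Step 13: ref 1 → HIT, frames=[3,1]
Step 14: ref 2 → FAULT (evict 1), frames=[3,2]
Total faults: 5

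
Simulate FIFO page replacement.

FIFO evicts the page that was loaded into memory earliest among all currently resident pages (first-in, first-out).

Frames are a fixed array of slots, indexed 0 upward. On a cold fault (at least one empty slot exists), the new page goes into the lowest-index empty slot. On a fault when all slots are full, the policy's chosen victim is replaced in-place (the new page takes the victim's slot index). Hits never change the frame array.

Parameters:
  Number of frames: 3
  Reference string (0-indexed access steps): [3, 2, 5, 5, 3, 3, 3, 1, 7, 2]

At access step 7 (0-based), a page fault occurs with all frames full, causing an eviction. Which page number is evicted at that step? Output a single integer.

Answer: 3

Derivation:
Step 0: ref 3 -> FAULT, frames=[3,-,-]
Step 1: ref 2 -> FAULT, frames=[3,2,-]
Step 2: ref 5 -> FAULT, frames=[3,2,5]
Step 3: ref 5 -> HIT, frames=[3,2,5]
Step 4: ref 3 -> HIT, frames=[3,2,5]
Step 5: ref 3 -> HIT, frames=[3,2,5]
Step 6: ref 3 -> HIT, frames=[3,2,5]
Step 7: ref 1 -> FAULT, evict 3, frames=[1,2,5]
At step 7: evicted page 3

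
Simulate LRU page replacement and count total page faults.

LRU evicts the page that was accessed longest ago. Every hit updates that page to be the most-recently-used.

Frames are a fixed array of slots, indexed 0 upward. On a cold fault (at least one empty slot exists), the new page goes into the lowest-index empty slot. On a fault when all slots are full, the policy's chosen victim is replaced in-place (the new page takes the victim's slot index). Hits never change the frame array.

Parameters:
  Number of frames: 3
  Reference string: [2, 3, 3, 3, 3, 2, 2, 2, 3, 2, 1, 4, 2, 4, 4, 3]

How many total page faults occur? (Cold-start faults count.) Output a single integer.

Answer: 5

Derivation:
Step 0: ref 2 → FAULT, frames=[2,-,-]
Step 1: ref 3 → FAULT, frames=[2,3,-]
Step 2: ref 3 → HIT, frames=[2,3,-]
Step 3: ref 3 → HIT, frames=[2,3,-]
Step 4: ref 3 → HIT, frames=[2,3,-]
Step 5: ref 2 → HIT, frames=[2,3,-]
Step 6: ref 2 → HIT, frames=[2,3,-]
Step 7: ref 2 → HIT, frames=[2,3,-]
Step 8: ref 3 → HIT, frames=[2,3,-]
Step 9: ref 2 → HIT, frames=[2,3,-]
Step 10: ref 1 → FAULT, frames=[2,3,1]
Step 11: ref 4 → FAULT (evict 3), frames=[2,4,1]
Step 12: ref 2 → HIT, frames=[2,4,1]
Step 13: ref 4 → HIT, frames=[2,4,1]
Step 14: ref 4 → HIT, frames=[2,4,1]
Step 15: ref 3 → FAULT (evict 1), frames=[2,4,3]
Total faults: 5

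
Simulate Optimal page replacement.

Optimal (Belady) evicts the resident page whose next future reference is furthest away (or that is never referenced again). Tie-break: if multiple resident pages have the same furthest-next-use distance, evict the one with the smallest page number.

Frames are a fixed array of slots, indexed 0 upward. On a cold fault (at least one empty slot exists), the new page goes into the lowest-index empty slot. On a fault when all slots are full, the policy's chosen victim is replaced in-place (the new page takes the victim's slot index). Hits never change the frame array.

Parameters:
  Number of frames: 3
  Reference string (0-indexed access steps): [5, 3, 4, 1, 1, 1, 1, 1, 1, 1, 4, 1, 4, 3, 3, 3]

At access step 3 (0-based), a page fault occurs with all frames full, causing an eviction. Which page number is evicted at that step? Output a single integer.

Step 0: ref 5 -> FAULT, frames=[5,-,-]
Step 1: ref 3 -> FAULT, frames=[5,3,-]
Step 2: ref 4 -> FAULT, frames=[5,3,4]
Step 3: ref 1 -> FAULT, evict 5, frames=[1,3,4]
At step 3: evicted page 5

Answer: 5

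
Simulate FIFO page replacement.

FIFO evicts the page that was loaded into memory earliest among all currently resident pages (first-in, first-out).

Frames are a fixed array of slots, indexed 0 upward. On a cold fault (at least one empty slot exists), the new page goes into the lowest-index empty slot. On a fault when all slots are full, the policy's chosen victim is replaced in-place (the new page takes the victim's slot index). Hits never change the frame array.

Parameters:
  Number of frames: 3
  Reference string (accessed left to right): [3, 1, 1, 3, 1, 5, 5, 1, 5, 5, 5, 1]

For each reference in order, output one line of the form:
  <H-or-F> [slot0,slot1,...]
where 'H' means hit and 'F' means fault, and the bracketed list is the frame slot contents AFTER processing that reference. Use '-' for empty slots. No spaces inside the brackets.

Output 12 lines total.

F [3,-,-]
F [3,1,-]
H [3,1,-]
H [3,1,-]
H [3,1,-]
F [3,1,5]
H [3,1,5]
H [3,1,5]
H [3,1,5]
H [3,1,5]
H [3,1,5]
H [3,1,5]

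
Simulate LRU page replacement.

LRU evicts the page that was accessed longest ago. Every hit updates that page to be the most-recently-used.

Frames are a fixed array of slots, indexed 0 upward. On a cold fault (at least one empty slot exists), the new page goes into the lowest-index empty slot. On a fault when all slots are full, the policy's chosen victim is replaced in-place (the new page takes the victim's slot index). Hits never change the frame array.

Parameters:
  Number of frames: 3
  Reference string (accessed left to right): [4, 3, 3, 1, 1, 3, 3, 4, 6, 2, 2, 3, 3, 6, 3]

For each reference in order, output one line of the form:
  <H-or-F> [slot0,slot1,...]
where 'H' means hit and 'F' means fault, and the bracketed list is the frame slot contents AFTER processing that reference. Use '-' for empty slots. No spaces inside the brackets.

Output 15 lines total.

F [4,-,-]
F [4,3,-]
H [4,3,-]
F [4,3,1]
H [4,3,1]
H [4,3,1]
H [4,3,1]
H [4,3,1]
F [4,3,6]
F [4,2,6]
H [4,2,6]
F [3,2,6]
H [3,2,6]
H [3,2,6]
H [3,2,6]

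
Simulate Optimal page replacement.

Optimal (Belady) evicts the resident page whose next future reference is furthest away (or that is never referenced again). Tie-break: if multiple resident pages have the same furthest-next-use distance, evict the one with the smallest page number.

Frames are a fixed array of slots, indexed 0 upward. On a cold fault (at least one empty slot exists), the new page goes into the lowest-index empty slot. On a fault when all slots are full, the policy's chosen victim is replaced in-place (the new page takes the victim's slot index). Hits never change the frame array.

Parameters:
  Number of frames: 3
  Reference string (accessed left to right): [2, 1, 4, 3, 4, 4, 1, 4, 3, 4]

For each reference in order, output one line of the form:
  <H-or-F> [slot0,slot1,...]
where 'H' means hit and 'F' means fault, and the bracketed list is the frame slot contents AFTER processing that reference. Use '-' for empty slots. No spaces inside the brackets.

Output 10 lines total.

F [2,-,-]
F [2,1,-]
F [2,1,4]
F [3,1,4]
H [3,1,4]
H [3,1,4]
H [3,1,4]
H [3,1,4]
H [3,1,4]
H [3,1,4]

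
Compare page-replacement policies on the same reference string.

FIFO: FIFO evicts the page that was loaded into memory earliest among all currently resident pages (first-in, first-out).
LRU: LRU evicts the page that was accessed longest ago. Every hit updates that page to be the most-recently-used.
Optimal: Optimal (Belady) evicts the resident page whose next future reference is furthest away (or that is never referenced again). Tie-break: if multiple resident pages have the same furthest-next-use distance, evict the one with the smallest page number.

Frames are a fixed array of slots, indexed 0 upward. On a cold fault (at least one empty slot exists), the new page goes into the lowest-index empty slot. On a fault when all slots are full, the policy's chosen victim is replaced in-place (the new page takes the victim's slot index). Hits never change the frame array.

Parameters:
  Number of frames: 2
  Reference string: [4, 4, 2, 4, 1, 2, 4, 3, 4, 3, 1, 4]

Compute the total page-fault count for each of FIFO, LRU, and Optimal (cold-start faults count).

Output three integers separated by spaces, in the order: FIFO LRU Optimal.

Answer: 7 8 6

Derivation:
--- FIFO ---
  step 0: ref 4 -> FAULT, frames=[4,-] (faults so far: 1)
  step 1: ref 4 -> HIT, frames=[4,-] (faults so far: 1)
  step 2: ref 2 -> FAULT, frames=[4,2] (faults so far: 2)
  step 3: ref 4 -> HIT, frames=[4,2] (faults so far: 2)
  step 4: ref 1 -> FAULT, evict 4, frames=[1,2] (faults so far: 3)
  step 5: ref 2 -> HIT, frames=[1,2] (faults so far: 3)
  step 6: ref 4 -> FAULT, evict 2, frames=[1,4] (faults so far: 4)
  step 7: ref 3 -> FAULT, evict 1, frames=[3,4] (faults so far: 5)
  step 8: ref 4 -> HIT, frames=[3,4] (faults so far: 5)
  step 9: ref 3 -> HIT, frames=[3,4] (faults so far: 5)
  step 10: ref 1 -> FAULT, evict 4, frames=[3,1] (faults so far: 6)
  step 11: ref 4 -> FAULT, evict 3, frames=[4,1] (faults so far: 7)
  FIFO total faults: 7
--- LRU ---
  step 0: ref 4 -> FAULT, frames=[4,-] (faults so far: 1)
  step 1: ref 4 -> HIT, frames=[4,-] (faults so far: 1)
  step 2: ref 2 -> FAULT, frames=[4,2] (faults so far: 2)
  step 3: ref 4 -> HIT, frames=[4,2] (faults so far: 2)
  step 4: ref 1 -> FAULT, evict 2, frames=[4,1] (faults so far: 3)
  step 5: ref 2 -> FAULT, evict 4, frames=[2,1] (faults so far: 4)
  step 6: ref 4 -> FAULT, evict 1, frames=[2,4] (faults so far: 5)
  step 7: ref 3 -> FAULT, evict 2, frames=[3,4] (faults so far: 6)
  step 8: ref 4 -> HIT, frames=[3,4] (faults so far: 6)
  step 9: ref 3 -> HIT, frames=[3,4] (faults so far: 6)
  step 10: ref 1 -> FAULT, evict 4, frames=[3,1] (faults so far: 7)
  step 11: ref 4 -> FAULT, evict 3, frames=[4,1] (faults so far: 8)
  LRU total faults: 8
--- Optimal ---
  step 0: ref 4 -> FAULT, frames=[4,-] (faults so far: 1)
  step 1: ref 4 -> HIT, frames=[4,-] (faults so far: 1)
  step 2: ref 2 -> FAULT, frames=[4,2] (faults so far: 2)
  step 3: ref 4 -> HIT, frames=[4,2] (faults so far: 2)
  step 4: ref 1 -> FAULT, evict 4, frames=[1,2] (faults so far: 3)
  step 5: ref 2 -> HIT, frames=[1,2] (faults so far: 3)
  step 6: ref 4 -> FAULT, evict 2, frames=[1,4] (faults so far: 4)
  step 7: ref 3 -> FAULT, evict 1, frames=[3,4] (faults so far: 5)
  step 8: ref 4 -> HIT, frames=[3,4] (faults so far: 5)
  step 9: ref 3 -> HIT, frames=[3,4] (faults so far: 5)
  step 10: ref 1 -> FAULT, evict 3, frames=[1,4] (faults so far: 6)
  step 11: ref 4 -> HIT, frames=[1,4] (faults so far: 6)
  Optimal total faults: 6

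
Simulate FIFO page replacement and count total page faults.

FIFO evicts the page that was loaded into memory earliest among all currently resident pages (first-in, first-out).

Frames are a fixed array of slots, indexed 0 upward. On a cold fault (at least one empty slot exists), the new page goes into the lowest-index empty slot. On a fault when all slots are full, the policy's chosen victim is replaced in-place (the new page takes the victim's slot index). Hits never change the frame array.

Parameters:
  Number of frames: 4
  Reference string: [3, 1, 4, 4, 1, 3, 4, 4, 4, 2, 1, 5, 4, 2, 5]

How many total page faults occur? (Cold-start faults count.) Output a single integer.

Answer: 5

Derivation:
Step 0: ref 3 → FAULT, frames=[3,-,-,-]
Step 1: ref 1 → FAULT, frames=[3,1,-,-]
Step 2: ref 4 → FAULT, frames=[3,1,4,-]
Step 3: ref 4 → HIT, frames=[3,1,4,-]
Step 4: ref 1 → HIT, frames=[3,1,4,-]
Step 5: ref 3 → HIT, frames=[3,1,4,-]
Step 6: ref 4 → HIT, frames=[3,1,4,-]
Step 7: ref 4 → HIT, frames=[3,1,4,-]
Step 8: ref 4 → HIT, frames=[3,1,4,-]
Step 9: ref 2 → FAULT, frames=[3,1,4,2]
Step 10: ref 1 → HIT, frames=[3,1,4,2]
Step 11: ref 5 → FAULT (evict 3), frames=[5,1,4,2]
Step 12: ref 4 → HIT, frames=[5,1,4,2]
Step 13: ref 2 → HIT, frames=[5,1,4,2]
Step 14: ref 5 → HIT, frames=[5,1,4,2]
Total faults: 5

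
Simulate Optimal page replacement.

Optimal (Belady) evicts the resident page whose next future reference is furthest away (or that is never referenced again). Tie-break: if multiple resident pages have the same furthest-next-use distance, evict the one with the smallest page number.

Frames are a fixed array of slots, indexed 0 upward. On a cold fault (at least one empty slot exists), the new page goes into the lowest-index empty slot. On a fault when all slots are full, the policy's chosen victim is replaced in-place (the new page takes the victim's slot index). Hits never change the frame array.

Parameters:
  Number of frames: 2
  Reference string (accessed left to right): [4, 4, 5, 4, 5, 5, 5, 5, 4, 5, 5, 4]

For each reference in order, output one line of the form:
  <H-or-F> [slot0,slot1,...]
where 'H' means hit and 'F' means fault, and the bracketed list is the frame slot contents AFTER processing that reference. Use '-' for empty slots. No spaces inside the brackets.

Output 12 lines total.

F [4,-]
H [4,-]
F [4,5]
H [4,5]
H [4,5]
H [4,5]
H [4,5]
H [4,5]
H [4,5]
H [4,5]
H [4,5]
H [4,5]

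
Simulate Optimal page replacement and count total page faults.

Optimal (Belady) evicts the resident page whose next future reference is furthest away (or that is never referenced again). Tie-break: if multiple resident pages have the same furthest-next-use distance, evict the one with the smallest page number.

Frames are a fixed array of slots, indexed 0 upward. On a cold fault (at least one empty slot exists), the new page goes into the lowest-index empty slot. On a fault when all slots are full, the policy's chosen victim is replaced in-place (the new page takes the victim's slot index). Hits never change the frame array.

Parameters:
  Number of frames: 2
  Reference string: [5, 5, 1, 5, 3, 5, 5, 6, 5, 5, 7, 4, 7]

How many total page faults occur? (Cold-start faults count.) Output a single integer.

Step 0: ref 5 → FAULT, frames=[5,-]
Step 1: ref 5 → HIT, frames=[5,-]
Step 2: ref 1 → FAULT, frames=[5,1]
Step 3: ref 5 → HIT, frames=[5,1]
Step 4: ref 3 → FAULT (evict 1), frames=[5,3]
Step 5: ref 5 → HIT, frames=[5,3]
Step 6: ref 5 → HIT, frames=[5,3]
Step 7: ref 6 → FAULT (evict 3), frames=[5,6]
Step 8: ref 5 → HIT, frames=[5,6]
Step 9: ref 5 → HIT, frames=[5,6]
Step 10: ref 7 → FAULT (evict 5), frames=[7,6]
Step 11: ref 4 → FAULT (evict 6), frames=[7,4]
Step 12: ref 7 → HIT, frames=[7,4]
Total faults: 6

Answer: 6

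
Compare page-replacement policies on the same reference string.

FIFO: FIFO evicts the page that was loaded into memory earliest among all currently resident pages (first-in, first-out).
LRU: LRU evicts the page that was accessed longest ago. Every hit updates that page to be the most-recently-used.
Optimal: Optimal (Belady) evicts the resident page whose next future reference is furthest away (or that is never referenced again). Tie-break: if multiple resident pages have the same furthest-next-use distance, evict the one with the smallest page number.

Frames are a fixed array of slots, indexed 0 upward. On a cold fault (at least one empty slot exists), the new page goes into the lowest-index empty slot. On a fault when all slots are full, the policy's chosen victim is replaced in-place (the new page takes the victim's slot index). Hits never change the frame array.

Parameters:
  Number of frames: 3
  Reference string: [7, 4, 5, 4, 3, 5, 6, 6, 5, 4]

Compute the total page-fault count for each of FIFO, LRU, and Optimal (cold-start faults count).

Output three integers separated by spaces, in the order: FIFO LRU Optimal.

--- FIFO ---
  step 0: ref 7 -> FAULT, frames=[7,-,-] (faults so far: 1)
  step 1: ref 4 -> FAULT, frames=[7,4,-] (faults so far: 2)
  step 2: ref 5 -> FAULT, frames=[7,4,5] (faults so far: 3)
  step 3: ref 4 -> HIT, frames=[7,4,5] (faults so far: 3)
  step 4: ref 3 -> FAULT, evict 7, frames=[3,4,5] (faults so far: 4)
  step 5: ref 5 -> HIT, frames=[3,4,5] (faults so far: 4)
  step 6: ref 6 -> FAULT, evict 4, frames=[3,6,5] (faults so far: 5)
  step 7: ref 6 -> HIT, frames=[3,6,5] (faults so far: 5)
  step 8: ref 5 -> HIT, frames=[3,6,5] (faults so far: 5)
  step 9: ref 4 -> FAULT, evict 5, frames=[3,6,4] (faults so far: 6)
  FIFO total faults: 6
--- LRU ---
  step 0: ref 7 -> FAULT, frames=[7,-,-] (faults so far: 1)
  step 1: ref 4 -> FAULT, frames=[7,4,-] (faults so far: 2)
  step 2: ref 5 -> FAULT, frames=[7,4,5] (faults so far: 3)
  step 3: ref 4 -> HIT, frames=[7,4,5] (faults so far: 3)
  step 4: ref 3 -> FAULT, evict 7, frames=[3,4,5] (faults so far: 4)
  step 5: ref 5 -> HIT, frames=[3,4,5] (faults so far: 4)
  step 6: ref 6 -> FAULT, evict 4, frames=[3,6,5] (faults so far: 5)
  step 7: ref 6 -> HIT, frames=[3,6,5] (faults so far: 5)
  step 8: ref 5 -> HIT, frames=[3,6,5] (faults so far: 5)
  step 9: ref 4 -> FAULT, evict 3, frames=[4,6,5] (faults so far: 6)
  LRU total faults: 6
--- Optimal ---
  step 0: ref 7 -> FAULT, frames=[7,-,-] (faults so far: 1)
  step 1: ref 4 -> FAULT, frames=[7,4,-] (faults so far: 2)
  step 2: ref 5 -> FAULT, frames=[7,4,5] (faults so far: 3)
  step 3: ref 4 -> HIT, frames=[7,4,5] (faults so far: 3)
  step 4: ref 3 -> FAULT, evict 7, frames=[3,4,5] (faults so far: 4)
  step 5: ref 5 -> HIT, frames=[3,4,5] (faults so far: 4)
  step 6: ref 6 -> FAULT, evict 3, frames=[6,4,5] (faults so far: 5)
  step 7: ref 6 -> HIT, frames=[6,4,5] (faults so far: 5)
  step 8: ref 5 -> HIT, frames=[6,4,5] (faults so far: 5)
  step 9: ref 4 -> HIT, frames=[6,4,5] (faults so far: 5)
  Optimal total faults: 5

Answer: 6 6 5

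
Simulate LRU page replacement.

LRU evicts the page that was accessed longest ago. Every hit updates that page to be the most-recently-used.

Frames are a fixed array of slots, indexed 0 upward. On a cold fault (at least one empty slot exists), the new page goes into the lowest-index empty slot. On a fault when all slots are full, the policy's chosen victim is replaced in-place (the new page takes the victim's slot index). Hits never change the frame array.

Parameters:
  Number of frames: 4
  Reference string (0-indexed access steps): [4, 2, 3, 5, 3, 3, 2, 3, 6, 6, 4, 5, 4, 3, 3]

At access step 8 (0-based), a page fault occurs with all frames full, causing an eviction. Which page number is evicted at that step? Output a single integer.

Answer: 4

Derivation:
Step 0: ref 4 -> FAULT, frames=[4,-,-,-]
Step 1: ref 2 -> FAULT, frames=[4,2,-,-]
Step 2: ref 3 -> FAULT, frames=[4,2,3,-]
Step 3: ref 5 -> FAULT, frames=[4,2,3,5]
Step 4: ref 3 -> HIT, frames=[4,2,3,5]
Step 5: ref 3 -> HIT, frames=[4,2,3,5]
Step 6: ref 2 -> HIT, frames=[4,2,3,5]
Step 7: ref 3 -> HIT, frames=[4,2,3,5]
Step 8: ref 6 -> FAULT, evict 4, frames=[6,2,3,5]
At step 8: evicted page 4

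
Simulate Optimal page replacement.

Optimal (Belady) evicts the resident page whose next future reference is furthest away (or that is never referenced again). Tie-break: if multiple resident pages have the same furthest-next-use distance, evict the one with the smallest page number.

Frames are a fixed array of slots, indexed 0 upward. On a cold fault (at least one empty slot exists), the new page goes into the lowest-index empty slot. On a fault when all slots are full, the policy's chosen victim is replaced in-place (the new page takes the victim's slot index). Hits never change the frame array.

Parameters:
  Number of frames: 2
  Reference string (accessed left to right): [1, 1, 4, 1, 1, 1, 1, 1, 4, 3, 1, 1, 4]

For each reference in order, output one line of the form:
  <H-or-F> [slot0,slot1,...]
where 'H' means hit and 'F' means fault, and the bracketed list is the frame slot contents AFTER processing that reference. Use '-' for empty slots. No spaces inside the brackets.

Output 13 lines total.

F [1,-]
H [1,-]
F [1,4]
H [1,4]
H [1,4]
H [1,4]
H [1,4]
H [1,4]
H [1,4]
F [1,3]
H [1,3]
H [1,3]
F [4,3]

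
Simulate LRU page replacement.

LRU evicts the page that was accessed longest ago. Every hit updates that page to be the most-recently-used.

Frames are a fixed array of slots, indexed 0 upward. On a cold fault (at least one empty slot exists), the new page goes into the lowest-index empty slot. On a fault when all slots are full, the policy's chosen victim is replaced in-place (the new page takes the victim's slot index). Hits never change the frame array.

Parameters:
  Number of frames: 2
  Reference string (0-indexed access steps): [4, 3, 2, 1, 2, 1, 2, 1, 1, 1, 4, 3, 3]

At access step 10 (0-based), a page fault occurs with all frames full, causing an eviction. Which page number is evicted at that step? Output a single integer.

Answer: 2

Derivation:
Step 0: ref 4 -> FAULT, frames=[4,-]
Step 1: ref 3 -> FAULT, frames=[4,3]
Step 2: ref 2 -> FAULT, evict 4, frames=[2,3]
Step 3: ref 1 -> FAULT, evict 3, frames=[2,1]
Step 4: ref 2 -> HIT, frames=[2,1]
Step 5: ref 1 -> HIT, frames=[2,1]
Step 6: ref 2 -> HIT, frames=[2,1]
Step 7: ref 1 -> HIT, frames=[2,1]
Step 8: ref 1 -> HIT, frames=[2,1]
Step 9: ref 1 -> HIT, frames=[2,1]
Step 10: ref 4 -> FAULT, evict 2, frames=[4,1]
At step 10: evicted page 2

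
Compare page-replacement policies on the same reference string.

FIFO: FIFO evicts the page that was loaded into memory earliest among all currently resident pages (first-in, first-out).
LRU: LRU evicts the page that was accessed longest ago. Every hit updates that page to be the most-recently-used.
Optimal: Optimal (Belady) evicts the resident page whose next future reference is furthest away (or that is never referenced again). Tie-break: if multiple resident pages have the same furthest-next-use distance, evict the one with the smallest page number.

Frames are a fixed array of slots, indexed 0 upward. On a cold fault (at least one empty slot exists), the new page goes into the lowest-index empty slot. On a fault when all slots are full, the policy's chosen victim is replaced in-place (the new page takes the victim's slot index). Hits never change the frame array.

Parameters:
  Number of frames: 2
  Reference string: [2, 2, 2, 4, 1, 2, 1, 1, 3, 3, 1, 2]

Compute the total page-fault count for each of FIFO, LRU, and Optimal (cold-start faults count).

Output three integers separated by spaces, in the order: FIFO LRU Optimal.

Answer: 7 6 5

Derivation:
--- FIFO ---
  step 0: ref 2 -> FAULT, frames=[2,-] (faults so far: 1)
  step 1: ref 2 -> HIT, frames=[2,-] (faults so far: 1)
  step 2: ref 2 -> HIT, frames=[2,-] (faults so far: 1)
  step 3: ref 4 -> FAULT, frames=[2,4] (faults so far: 2)
  step 4: ref 1 -> FAULT, evict 2, frames=[1,4] (faults so far: 3)
  step 5: ref 2 -> FAULT, evict 4, frames=[1,2] (faults so far: 4)
  step 6: ref 1 -> HIT, frames=[1,2] (faults so far: 4)
  step 7: ref 1 -> HIT, frames=[1,2] (faults so far: 4)
  step 8: ref 3 -> FAULT, evict 1, frames=[3,2] (faults so far: 5)
  step 9: ref 3 -> HIT, frames=[3,2] (faults so far: 5)
  step 10: ref 1 -> FAULT, evict 2, frames=[3,1] (faults so far: 6)
  step 11: ref 2 -> FAULT, evict 3, frames=[2,1] (faults so far: 7)
  FIFO total faults: 7
--- LRU ---
  step 0: ref 2 -> FAULT, frames=[2,-] (faults so far: 1)
  step 1: ref 2 -> HIT, frames=[2,-] (faults so far: 1)
  step 2: ref 2 -> HIT, frames=[2,-] (faults so far: 1)
  step 3: ref 4 -> FAULT, frames=[2,4] (faults so far: 2)
  step 4: ref 1 -> FAULT, evict 2, frames=[1,4] (faults so far: 3)
  step 5: ref 2 -> FAULT, evict 4, frames=[1,2] (faults so far: 4)
  step 6: ref 1 -> HIT, frames=[1,2] (faults so far: 4)
  step 7: ref 1 -> HIT, frames=[1,2] (faults so far: 4)
  step 8: ref 3 -> FAULT, evict 2, frames=[1,3] (faults so far: 5)
  step 9: ref 3 -> HIT, frames=[1,3] (faults so far: 5)
  step 10: ref 1 -> HIT, frames=[1,3] (faults so far: 5)
  step 11: ref 2 -> FAULT, evict 3, frames=[1,2] (faults so far: 6)
  LRU total faults: 6
--- Optimal ---
  step 0: ref 2 -> FAULT, frames=[2,-] (faults so far: 1)
  step 1: ref 2 -> HIT, frames=[2,-] (faults so far: 1)
  step 2: ref 2 -> HIT, frames=[2,-] (faults so far: 1)
  step 3: ref 4 -> FAULT, frames=[2,4] (faults so far: 2)
  step 4: ref 1 -> FAULT, evict 4, frames=[2,1] (faults so far: 3)
  step 5: ref 2 -> HIT, frames=[2,1] (faults so far: 3)
  step 6: ref 1 -> HIT, frames=[2,1] (faults so far: 3)
  step 7: ref 1 -> HIT, frames=[2,1] (faults so far: 3)
  step 8: ref 3 -> FAULT, evict 2, frames=[3,1] (faults so far: 4)
  step 9: ref 3 -> HIT, frames=[3,1] (faults so far: 4)
  step 10: ref 1 -> HIT, frames=[3,1] (faults so far: 4)
  step 11: ref 2 -> FAULT, evict 1, frames=[3,2] (faults so far: 5)
  Optimal total faults: 5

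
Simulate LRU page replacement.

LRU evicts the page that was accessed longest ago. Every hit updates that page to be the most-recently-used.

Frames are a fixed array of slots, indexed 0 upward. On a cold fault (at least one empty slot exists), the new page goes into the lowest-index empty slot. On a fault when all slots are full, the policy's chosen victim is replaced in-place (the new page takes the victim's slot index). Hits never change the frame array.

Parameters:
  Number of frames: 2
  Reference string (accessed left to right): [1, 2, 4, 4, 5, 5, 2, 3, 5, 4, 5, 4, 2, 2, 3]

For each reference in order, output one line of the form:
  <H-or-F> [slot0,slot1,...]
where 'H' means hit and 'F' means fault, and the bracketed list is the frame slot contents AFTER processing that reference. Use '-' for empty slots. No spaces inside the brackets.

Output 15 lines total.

F [1,-]
F [1,2]
F [4,2]
H [4,2]
F [4,5]
H [4,5]
F [2,5]
F [2,3]
F [5,3]
F [5,4]
H [5,4]
H [5,4]
F [2,4]
H [2,4]
F [2,3]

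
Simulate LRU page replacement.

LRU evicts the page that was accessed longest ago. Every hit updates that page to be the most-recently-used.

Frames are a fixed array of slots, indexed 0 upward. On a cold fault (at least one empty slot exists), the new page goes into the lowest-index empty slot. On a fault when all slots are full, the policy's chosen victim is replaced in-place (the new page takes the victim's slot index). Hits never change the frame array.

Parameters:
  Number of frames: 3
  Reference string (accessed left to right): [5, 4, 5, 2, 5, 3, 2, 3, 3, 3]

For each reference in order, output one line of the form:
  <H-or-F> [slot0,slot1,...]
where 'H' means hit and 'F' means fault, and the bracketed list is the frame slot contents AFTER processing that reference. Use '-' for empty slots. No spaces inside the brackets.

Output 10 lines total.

F [5,-,-]
F [5,4,-]
H [5,4,-]
F [5,4,2]
H [5,4,2]
F [5,3,2]
H [5,3,2]
H [5,3,2]
H [5,3,2]
H [5,3,2]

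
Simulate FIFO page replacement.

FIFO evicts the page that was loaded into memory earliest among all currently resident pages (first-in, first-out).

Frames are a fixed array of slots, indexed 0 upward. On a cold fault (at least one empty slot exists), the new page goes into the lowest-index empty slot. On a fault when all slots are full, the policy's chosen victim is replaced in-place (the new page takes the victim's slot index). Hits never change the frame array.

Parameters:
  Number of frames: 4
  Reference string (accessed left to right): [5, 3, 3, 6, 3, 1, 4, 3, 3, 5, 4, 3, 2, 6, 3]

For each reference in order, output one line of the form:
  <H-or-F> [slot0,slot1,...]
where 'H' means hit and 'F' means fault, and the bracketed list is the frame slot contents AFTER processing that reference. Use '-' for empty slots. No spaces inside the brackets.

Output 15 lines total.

F [5,-,-,-]
F [5,3,-,-]
H [5,3,-,-]
F [5,3,6,-]
H [5,3,6,-]
F [5,3,6,1]
F [4,3,6,1]
H [4,3,6,1]
H [4,3,6,1]
F [4,5,6,1]
H [4,5,6,1]
F [4,5,3,1]
F [4,5,3,2]
F [6,5,3,2]
H [6,5,3,2]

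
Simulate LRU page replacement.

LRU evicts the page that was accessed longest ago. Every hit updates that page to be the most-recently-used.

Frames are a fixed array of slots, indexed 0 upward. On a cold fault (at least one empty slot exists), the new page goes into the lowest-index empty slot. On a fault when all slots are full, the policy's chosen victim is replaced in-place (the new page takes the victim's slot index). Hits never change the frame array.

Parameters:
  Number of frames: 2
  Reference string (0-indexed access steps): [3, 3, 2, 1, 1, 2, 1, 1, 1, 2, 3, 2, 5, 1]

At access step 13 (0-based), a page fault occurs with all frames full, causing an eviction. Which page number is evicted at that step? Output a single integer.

Answer: 2

Derivation:
Step 0: ref 3 -> FAULT, frames=[3,-]
Step 1: ref 3 -> HIT, frames=[3,-]
Step 2: ref 2 -> FAULT, frames=[3,2]
Step 3: ref 1 -> FAULT, evict 3, frames=[1,2]
Step 4: ref 1 -> HIT, frames=[1,2]
Step 5: ref 2 -> HIT, frames=[1,2]
Step 6: ref 1 -> HIT, frames=[1,2]
Step 7: ref 1 -> HIT, frames=[1,2]
Step 8: ref 1 -> HIT, frames=[1,2]
Step 9: ref 2 -> HIT, frames=[1,2]
Step 10: ref 3 -> FAULT, evict 1, frames=[3,2]
Step 11: ref 2 -> HIT, frames=[3,2]
Step 12: ref 5 -> FAULT, evict 3, frames=[5,2]
Step 13: ref 1 -> FAULT, evict 2, frames=[5,1]
At step 13: evicted page 2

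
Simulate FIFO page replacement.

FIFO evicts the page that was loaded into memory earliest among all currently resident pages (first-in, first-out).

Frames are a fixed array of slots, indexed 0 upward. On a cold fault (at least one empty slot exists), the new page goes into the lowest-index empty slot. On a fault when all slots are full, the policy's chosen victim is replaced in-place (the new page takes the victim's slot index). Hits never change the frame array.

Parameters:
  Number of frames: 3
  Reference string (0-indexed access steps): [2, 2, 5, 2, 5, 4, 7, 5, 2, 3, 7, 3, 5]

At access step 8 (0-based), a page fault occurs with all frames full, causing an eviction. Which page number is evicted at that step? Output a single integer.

Answer: 5

Derivation:
Step 0: ref 2 -> FAULT, frames=[2,-,-]
Step 1: ref 2 -> HIT, frames=[2,-,-]
Step 2: ref 5 -> FAULT, frames=[2,5,-]
Step 3: ref 2 -> HIT, frames=[2,5,-]
Step 4: ref 5 -> HIT, frames=[2,5,-]
Step 5: ref 4 -> FAULT, frames=[2,5,4]
Step 6: ref 7 -> FAULT, evict 2, frames=[7,5,4]
Step 7: ref 5 -> HIT, frames=[7,5,4]
Step 8: ref 2 -> FAULT, evict 5, frames=[7,2,4]
At step 8: evicted page 5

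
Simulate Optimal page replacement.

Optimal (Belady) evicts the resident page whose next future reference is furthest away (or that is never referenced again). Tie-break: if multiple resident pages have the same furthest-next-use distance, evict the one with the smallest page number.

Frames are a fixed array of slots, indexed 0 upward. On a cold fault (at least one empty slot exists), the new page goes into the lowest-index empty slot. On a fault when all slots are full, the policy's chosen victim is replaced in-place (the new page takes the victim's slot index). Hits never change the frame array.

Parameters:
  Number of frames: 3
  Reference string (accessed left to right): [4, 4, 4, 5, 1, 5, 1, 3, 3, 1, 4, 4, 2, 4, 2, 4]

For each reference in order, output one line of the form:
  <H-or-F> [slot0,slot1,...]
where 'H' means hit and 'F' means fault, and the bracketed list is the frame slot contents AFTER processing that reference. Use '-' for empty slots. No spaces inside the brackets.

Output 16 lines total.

F [4,-,-]
H [4,-,-]
H [4,-,-]
F [4,5,-]
F [4,5,1]
H [4,5,1]
H [4,5,1]
F [4,3,1]
H [4,3,1]
H [4,3,1]
H [4,3,1]
H [4,3,1]
F [4,3,2]
H [4,3,2]
H [4,3,2]
H [4,3,2]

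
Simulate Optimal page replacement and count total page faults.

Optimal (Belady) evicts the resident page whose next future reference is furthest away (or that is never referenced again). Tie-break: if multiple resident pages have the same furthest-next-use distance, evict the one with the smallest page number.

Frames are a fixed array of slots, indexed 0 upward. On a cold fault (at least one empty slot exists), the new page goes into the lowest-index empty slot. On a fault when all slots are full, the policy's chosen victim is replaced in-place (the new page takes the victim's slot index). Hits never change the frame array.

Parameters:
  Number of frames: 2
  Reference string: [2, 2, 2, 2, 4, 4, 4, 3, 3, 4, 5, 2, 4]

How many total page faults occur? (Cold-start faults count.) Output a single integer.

Answer: 5

Derivation:
Step 0: ref 2 → FAULT, frames=[2,-]
Step 1: ref 2 → HIT, frames=[2,-]
Step 2: ref 2 → HIT, frames=[2,-]
Step 3: ref 2 → HIT, frames=[2,-]
Step 4: ref 4 → FAULT, frames=[2,4]
Step 5: ref 4 → HIT, frames=[2,4]
Step 6: ref 4 → HIT, frames=[2,4]
Step 7: ref 3 → FAULT (evict 2), frames=[3,4]
Step 8: ref 3 → HIT, frames=[3,4]
Step 9: ref 4 → HIT, frames=[3,4]
Step 10: ref 5 → FAULT (evict 3), frames=[5,4]
Step 11: ref 2 → FAULT (evict 5), frames=[2,4]
Step 12: ref 4 → HIT, frames=[2,4]
Total faults: 5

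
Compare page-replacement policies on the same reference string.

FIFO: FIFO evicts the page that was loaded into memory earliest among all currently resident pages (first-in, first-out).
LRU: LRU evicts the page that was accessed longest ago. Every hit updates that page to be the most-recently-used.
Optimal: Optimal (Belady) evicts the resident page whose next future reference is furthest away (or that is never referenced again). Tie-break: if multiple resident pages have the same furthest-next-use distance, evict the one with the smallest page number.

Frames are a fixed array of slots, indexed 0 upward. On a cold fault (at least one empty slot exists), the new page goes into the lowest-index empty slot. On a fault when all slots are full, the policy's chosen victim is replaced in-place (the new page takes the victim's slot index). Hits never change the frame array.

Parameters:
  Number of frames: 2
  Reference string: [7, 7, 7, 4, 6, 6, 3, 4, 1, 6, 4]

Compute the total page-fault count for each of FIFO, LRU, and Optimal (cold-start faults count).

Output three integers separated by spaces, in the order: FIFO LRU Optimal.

Answer: 8 8 6

Derivation:
--- FIFO ---
  step 0: ref 7 -> FAULT, frames=[7,-] (faults so far: 1)
  step 1: ref 7 -> HIT, frames=[7,-] (faults so far: 1)
  step 2: ref 7 -> HIT, frames=[7,-] (faults so far: 1)
  step 3: ref 4 -> FAULT, frames=[7,4] (faults so far: 2)
  step 4: ref 6 -> FAULT, evict 7, frames=[6,4] (faults so far: 3)
  step 5: ref 6 -> HIT, frames=[6,4] (faults so far: 3)
  step 6: ref 3 -> FAULT, evict 4, frames=[6,3] (faults so far: 4)
  step 7: ref 4 -> FAULT, evict 6, frames=[4,3] (faults so far: 5)
  step 8: ref 1 -> FAULT, evict 3, frames=[4,1] (faults so far: 6)
  step 9: ref 6 -> FAULT, evict 4, frames=[6,1] (faults so far: 7)
  step 10: ref 4 -> FAULT, evict 1, frames=[6,4] (faults so far: 8)
  FIFO total faults: 8
--- LRU ---
  step 0: ref 7 -> FAULT, frames=[7,-] (faults so far: 1)
  step 1: ref 7 -> HIT, frames=[7,-] (faults so far: 1)
  step 2: ref 7 -> HIT, frames=[7,-] (faults so far: 1)
  step 3: ref 4 -> FAULT, frames=[7,4] (faults so far: 2)
  step 4: ref 6 -> FAULT, evict 7, frames=[6,4] (faults so far: 3)
  step 5: ref 6 -> HIT, frames=[6,4] (faults so far: 3)
  step 6: ref 3 -> FAULT, evict 4, frames=[6,3] (faults so far: 4)
  step 7: ref 4 -> FAULT, evict 6, frames=[4,3] (faults so far: 5)
  step 8: ref 1 -> FAULT, evict 3, frames=[4,1] (faults so far: 6)
  step 9: ref 6 -> FAULT, evict 4, frames=[6,1] (faults so far: 7)
  step 10: ref 4 -> FAULT, evict 1, frames=[6,4] (faults so far: 8)
  LRU total faults: 8
--- Optimal ---
  step 0: ref 7 -> FAULT, frames=[7,-] (faults so far: 1)
  step 1: ref 7 -> HIT, frames=[7,-] (faults so far: 1)
  step 2: ref 7 -> HIT, frames=[7,-] (faults so far: 1)
  step 3: ref 4 -> FAULT, frames=[7,4] (faults so far: 2)
  step 4: ref 6 -> FAULT, evict 7, frames=[6,4] (faults so far: 3)
  step 5: ref 6 -> HIT, frames=[6,4] (faults so far: 3)
  step 6: ref 3 -> FAULT, evict 6, frames=[3,4] (faults so far: 4)
  step 7: ref 4 -> HIT, frames=[3,4] (faults so far: 4)
  step 8: ref 1 -> FAULT, evict 3, frames=[1,4] (faults so far: 5)
  step 9: ref 6 -> FAULT, evict 1, frames=[6,4] (faults so far: 6)
  step 10: ref 4 -> HIT, frames=[6,4] (faults so far: 6)
  Optimal total faults: 6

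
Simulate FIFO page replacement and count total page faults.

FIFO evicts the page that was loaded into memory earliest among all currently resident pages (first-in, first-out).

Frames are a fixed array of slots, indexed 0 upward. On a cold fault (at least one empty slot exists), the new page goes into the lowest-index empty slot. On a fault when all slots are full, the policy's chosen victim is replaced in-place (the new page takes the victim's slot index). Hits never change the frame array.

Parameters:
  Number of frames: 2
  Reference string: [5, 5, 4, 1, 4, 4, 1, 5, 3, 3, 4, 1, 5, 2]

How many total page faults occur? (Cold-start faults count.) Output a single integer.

Answer: 9

Derivation:
Step 0: ref 5 → FAULT, frames=[5,-]
Step 1: ref 5 → HIT, frames=[5,-]
Step 2: ref 4 → FAULT, frames=[5,4]
Step 3: ref 1 → FAULT (evict 5), frames=[1,4]
Step 4: ref 4 → HIT, frames=[1,4]
Step 5: ref 4 → HIT, frames=[1,4]
Step 6: ref 1 → HIT, frames=[1,4]
Step 7: ref 5 → FAULT (evict 4), frames=[1,5]
Step 8: ref 3 → FAULT (evict 1), frames=[3,5]
Step 9: ref 3 → HIT, frames=[3,5]
Step 10: ref 4 → FAULT (evict 5), frames=[3,4]
Step 11: ref 1 → FAULT (evict 3), frames=[1,4]
Step 12: ref 5 → FAULT (evict 4), frames=[1,5]
Step 13: ref 2 → FAULT (evict 1), frames=[2,5]
Total faults: 9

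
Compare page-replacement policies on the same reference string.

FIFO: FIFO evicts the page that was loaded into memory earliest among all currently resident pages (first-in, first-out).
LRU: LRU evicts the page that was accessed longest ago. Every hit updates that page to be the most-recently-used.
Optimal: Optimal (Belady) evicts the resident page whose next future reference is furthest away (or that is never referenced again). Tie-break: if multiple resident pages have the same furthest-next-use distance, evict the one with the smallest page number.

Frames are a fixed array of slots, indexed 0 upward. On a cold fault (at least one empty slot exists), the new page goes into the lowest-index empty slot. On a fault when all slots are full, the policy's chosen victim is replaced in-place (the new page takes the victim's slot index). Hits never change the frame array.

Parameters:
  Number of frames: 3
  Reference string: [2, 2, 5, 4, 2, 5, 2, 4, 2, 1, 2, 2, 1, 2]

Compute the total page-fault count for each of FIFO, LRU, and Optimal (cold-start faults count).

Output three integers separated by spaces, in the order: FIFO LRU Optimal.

Answer: 5 4 4

Derivation:
--- FIFO ---
  step 0: ref 2 -> FAULT, frames=[2,-,-] (faults so far: 1)
  step 1: ref 2 -> HIT, frames=[2,-,-] (faults so far: 1)
  step 2: ref 5 -> FAULT, frames=[2,5,-] (faults so far: 2)
  step 3: ref 4 -> FAULT, frames=[2,5,4] (faults so far: 3)
  step 4: ref 2 -> HIT, frames=[2,5,4] (faults so far: 3)
  step 5: ref 5 -> HIT, frames=[2,5,4] (faults so far: 3)
  step 6: ref 2 -> HIT, frames=[2,5,4] (faults so far: 3)
  step 7: ref 4 -> HIT, frames=[2,5,4] (faults so far: 3)
  step 8: ref 2 -> HIT, frames=[2,5,4] (faults so far: 3)
  step 9: ref 1 -> FAULT, evict 2, frames=[1,5,4] (faults so far: 4)
  step 10: ref 2 -> FAULT, evict 5, frames=[1,2,4] (faults so far: 5)
  step 11: ref 2 -> HIT, frames=[1,2,4] (faults so far: 5)
  step 12: ref 1 -> HIT, frames=[1,2,4] (faults so far: 5)
  step 13: ref 2 -> HIT, frames=[1,2,4] (faults so far: 5)
  FIFO total faults: 5
--- LRU ---
  step 0: ref 2 -> FAULT, frames=[2,-,-] (faults so far: 1)
  step 1: ref 2 -> HIT, frames=[2,-,-] (faults so far: 1)
  step 2: ref 5 -> FAULT, frames=[2,5,-] (faults so far: 2)
  step 3: ref 4 -> FAULT, frames=[2,5,4] (faults so far: 3)
  step 4: ref 2 -> HIT, frames=[2,5,4] (faults so far: 3)
  step 5: ref 5 -> HIT, frames=[2,5,4] (faults so far: 3)
  step 6: ref 2 -> HIT, frames=[2,5,4] (faults so far: 3)
  step 7: ref 4 -> HIT, frames=[2,5,4] (faults so far: 3)
  step 8: ref 2 -> HIT, frames=[2,5,4] (faults so far: 3)
  step 9: ref 1 -> FAULT, evict 5, frames=[2,1,4] (faults so far: 4)
  step 10: ref 2 -> HIT, frames=[2,1,4] (faults so far: 4)
  step 11: ref 2 -> HIT, frames=[2,1,4] (faults so far: 4)
  step 12: ref 1 -> HIT, frames=[2,1,4] (faults so far: 4)
  step 13: ref 2 -> HIT, frames=[2,1,4] (faults so far: 4)
  LRU total faults: 4
--- Optimal ---
  step 0: ref 2 -> FAULT, frames=[2,-,-] (faults so far: 1)
  step 1: ref 2 -> HIT, frames=[2,-,-] (faults so far: 1)
  step 2: ref 5 -> FAULT, frames=[2,5,-] (faults so far: 2)
  step 3: ref 4 -> FAULT, frames=[2,5,4] (faults so far: 3)
  step 4: ref 2 -> HIT, frames=[2,5,4] (faults so far: 3)
  step 5: ref 5 -> HIT, frames=[2,5,4] (faults so far: 3)
  step 6: ref 2 -> HIT, frames=[2,5,4] (faults so far: 3)
  step 7: ref 4 -> HIT, frames=[2,5,4] (faults so far: 3)
  step 8: ref 2 -> HIT, frames=[2,5,4] (faults so far: 3)
  step 9: ref 1 -> FAULT, evict 4, frames=[2,5,1] (faults so far: 4)
  step 10: ref 2 -> HIT, frames=[2,5,1] (faults so far: 4)
  step 11: ref 2 -> HIT, frames=[2,5,1] (faults so far: 4)
  step 12: ref 1 -> HIT, frames=[2,5,1] (faults so far: 4)
  step 13: ref 2 -> HIT, frames=[2,5,1] (faults so far: 4)
  Optimal total faults: 4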